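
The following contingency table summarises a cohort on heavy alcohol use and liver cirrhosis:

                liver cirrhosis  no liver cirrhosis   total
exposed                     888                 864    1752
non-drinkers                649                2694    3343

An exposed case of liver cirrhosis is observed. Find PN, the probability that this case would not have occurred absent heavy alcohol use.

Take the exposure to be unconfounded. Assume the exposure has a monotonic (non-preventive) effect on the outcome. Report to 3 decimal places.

PN ≈ 0.617

p₁ = P(outcome | exposed) = 888/1752 = 0.50685
p₀ = P(outcome | unexposed) = 649/3343 = 0.19414
Under exogeneity and monotonicity, PN = (p₁ − p₀)/p₁.
PN = (0.50685 − 0.19414) / 0.50685 ≈ 0.6170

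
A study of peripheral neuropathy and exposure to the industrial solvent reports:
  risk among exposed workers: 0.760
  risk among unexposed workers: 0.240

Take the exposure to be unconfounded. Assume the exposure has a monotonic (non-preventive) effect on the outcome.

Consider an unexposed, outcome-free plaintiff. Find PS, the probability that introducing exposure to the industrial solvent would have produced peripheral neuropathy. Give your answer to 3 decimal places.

PS ≈ 0.684

Let p₁ = 0.76, p₀ = 0.24.
Under exogeneity and monotonicity, PS = (p₁ − p₀) / (1 − p₀).
PS = (0.76 − 0.24) / (1 − 0.24) = 0.52 / 0.76 ≈ 0.6842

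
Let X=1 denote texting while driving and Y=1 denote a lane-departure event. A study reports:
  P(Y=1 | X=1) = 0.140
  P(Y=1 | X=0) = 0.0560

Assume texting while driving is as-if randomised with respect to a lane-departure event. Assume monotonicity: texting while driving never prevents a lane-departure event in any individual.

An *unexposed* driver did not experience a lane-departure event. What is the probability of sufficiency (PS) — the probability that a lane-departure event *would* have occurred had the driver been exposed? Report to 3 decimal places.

PS ≈ 0.089

Let p₁ = 0.14, p₀ = 0.056.
Under exogeneity and monotonicity, PS = (p₁ − p₀) / (1 − p₀).
PS = (0.14 − 0.056) / (1 − 0.056) = 0.084 / 0.944 ≈ 0.0890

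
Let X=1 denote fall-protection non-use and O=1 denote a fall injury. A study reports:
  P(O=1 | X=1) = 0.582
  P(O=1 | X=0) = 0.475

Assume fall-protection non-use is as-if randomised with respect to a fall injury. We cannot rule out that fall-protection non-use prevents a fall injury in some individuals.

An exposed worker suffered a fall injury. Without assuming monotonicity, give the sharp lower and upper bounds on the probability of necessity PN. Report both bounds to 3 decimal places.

0.184 ≤ PN ≤ 0.902

Let p₁ = 0.582, p₀ = 0.475.
Under exogeneity alone the bounds on PN are max{0,(p₁−p₀)/p₁} ≤ PN ≤ min{1,(1−p₀)/p₁}.
  lower = (p₁ − p₀)/p₁ = 0.107 / 0.582 ≈ 0.1838
  upper = min{1, (1 − p₀)/p₁} = 0.525 / 0.582 ≈ 0.9021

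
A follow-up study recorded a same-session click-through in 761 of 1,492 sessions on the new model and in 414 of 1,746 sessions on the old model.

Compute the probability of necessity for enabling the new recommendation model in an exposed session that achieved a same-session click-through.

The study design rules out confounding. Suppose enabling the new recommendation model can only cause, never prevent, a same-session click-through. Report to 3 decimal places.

p₁ = P(outcome | exposed) = 761/1492 = 0.51005
p₀ = P(outcome | unexposed) = 414/1746 = 0.23711
Under exogeneity and monotonicity, PN = (p₁ − p₀) / p₁.
PN = (0.51005 − 0.23711) / 0.51005 = 0.27294 / 0.51005 ≈ 0.5351

PN ≈ 0.535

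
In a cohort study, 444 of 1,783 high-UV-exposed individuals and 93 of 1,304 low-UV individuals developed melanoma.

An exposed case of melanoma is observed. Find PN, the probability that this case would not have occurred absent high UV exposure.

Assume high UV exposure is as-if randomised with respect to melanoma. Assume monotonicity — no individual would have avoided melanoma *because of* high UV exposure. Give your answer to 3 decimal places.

p₁ = P(outcome | exposed) = 444/1783 = 0.24902
p₀ = P(outcome | unexposed) = 93/1304 = 0.071319
Under exogeneity and monotonicity, PN = (p₁ − p₀) / p₁.
PN = (0.24902 − 0.071319) / 0.24902 = 0.1777 / 0.24902 ≈ 0.7136

PN ≈ 0.714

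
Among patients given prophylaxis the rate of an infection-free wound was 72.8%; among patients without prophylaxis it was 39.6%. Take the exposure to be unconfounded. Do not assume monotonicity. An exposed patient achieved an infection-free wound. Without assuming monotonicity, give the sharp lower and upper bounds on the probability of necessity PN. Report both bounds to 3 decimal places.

0.456 ≤ PN ≤ 0.830

p₁ = 0.728, p₀ = 0.396.
Under exogeneity alone the bounds on PN are max{0,(p₁−p₀)/p₁} ≤ PN ≤ min{1,(1−p₀)/p₁}.
  lower = (p₁ − p₀)/p₁ = 0.332 / 0.728 ≈ 0.4560
  upper = min{1, (1 − p₀)/p₁} = 0.604 / 0.728 ≈ 0.8297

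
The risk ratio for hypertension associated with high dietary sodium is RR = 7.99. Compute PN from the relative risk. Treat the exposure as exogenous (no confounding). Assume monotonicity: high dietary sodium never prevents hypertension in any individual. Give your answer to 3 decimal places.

PN ≈ 0.875

Under exogeneity and monotonicity, PN = (RR − 1) / RR = 1 − 1/RR.
PN = (7.99 − 1) / 7.99 = 6.99 / 7.99 ≈ 0.8748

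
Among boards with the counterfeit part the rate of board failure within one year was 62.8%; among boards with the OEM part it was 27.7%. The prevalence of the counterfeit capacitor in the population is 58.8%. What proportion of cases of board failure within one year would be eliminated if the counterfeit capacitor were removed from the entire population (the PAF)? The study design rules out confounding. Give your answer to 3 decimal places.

PAF ≈ 0.427

p₁ = 0.628, p₀ = 0.277.
Overall risk P(Y=1) = π·p₁ + (1−π)·p₀ = 0.588×0.628 + 0.412×0.277 = 0.48339.
Under exogeneity, PAF = [P(Y=1) − p₀] / P(Y=1).
PAF = (0.48339 − 0.277) / 0.48339 ≈ 0.4270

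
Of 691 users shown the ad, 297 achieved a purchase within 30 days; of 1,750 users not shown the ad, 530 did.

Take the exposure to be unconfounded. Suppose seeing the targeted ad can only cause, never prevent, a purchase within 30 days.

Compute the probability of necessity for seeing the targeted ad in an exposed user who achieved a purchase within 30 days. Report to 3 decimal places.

PN ≈ 0.295

p₁ = P(outcome | exposed) = 297/691 = 0.42981
p₀ = P(outcome | unexposed) = 530/1750 = 0.30286
Under exogeneity and monotonicity, PN = (p₁ − p₀) / p₁.
PN = (0.42981 − 0.30286) / 0.42981 = 0.12695 / 0.42981 ≈ 0.2954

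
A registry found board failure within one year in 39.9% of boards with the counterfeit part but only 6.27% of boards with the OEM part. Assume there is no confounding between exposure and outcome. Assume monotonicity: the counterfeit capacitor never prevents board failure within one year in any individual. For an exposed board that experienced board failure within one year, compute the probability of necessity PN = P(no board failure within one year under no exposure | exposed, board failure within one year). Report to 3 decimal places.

p₁ = 0.399, p₀ = 0.0627.
Under exogeneity and monotonicity, PN = (p₁ − p₀) / p₁.
PN = (0.399 − 0.0627) / 0.399 = 0.3363 / 0.399 ≈ 0.8429

PN ≈ 0.843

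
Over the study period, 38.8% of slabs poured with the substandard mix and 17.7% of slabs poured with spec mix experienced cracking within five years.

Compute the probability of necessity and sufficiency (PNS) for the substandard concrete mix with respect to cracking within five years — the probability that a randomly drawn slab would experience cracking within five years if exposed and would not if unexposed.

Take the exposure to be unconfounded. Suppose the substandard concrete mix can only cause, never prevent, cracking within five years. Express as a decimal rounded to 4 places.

p₁ = 0.388, p₀ = 0.177.
Under exogeneity and monotonicity, PNS = p₁ − p₀.
PNS = 0.388 − 0.177 = 0.211

PNS ≈ 0.2110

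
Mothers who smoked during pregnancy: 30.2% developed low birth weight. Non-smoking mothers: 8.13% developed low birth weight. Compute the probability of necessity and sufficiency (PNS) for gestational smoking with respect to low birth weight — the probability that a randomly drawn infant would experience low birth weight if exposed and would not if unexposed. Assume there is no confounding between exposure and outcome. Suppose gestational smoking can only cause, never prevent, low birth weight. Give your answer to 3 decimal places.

p₁ = 0.302, p₀ = 0.0813.
Under exogeneity and monotonicity, PNS = p₁ − p₀.
PNS = 0.302 − 0.0813 = 0.2207

PNS ≈ 0.221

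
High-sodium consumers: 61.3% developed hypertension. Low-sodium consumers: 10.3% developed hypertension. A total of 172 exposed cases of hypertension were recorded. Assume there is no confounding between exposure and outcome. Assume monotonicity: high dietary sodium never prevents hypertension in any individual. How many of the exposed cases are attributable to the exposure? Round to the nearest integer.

p₁ = 0.613, p₀ = 0.103.
PN = (p₁ − p₀)/p₁ = (0.613 − 0.103) / 0.613 ≈ 0.83197.
Attributable cases ≈ PN × (exposed cases) = 0.83197 × 172 ≈ 143.10.

about 143 cases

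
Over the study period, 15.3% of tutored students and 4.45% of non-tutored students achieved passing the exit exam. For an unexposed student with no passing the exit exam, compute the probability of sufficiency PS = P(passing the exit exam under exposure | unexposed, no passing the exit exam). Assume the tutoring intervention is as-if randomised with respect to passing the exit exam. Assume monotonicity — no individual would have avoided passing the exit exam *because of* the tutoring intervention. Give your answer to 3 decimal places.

PS ≈ 0.114

p₁ = 0.153, p₀ = 0.0445.
Under exogeneity and monotonicity, PS = (p₁ − p₀) / (1 − p₀).
PS = (0.153 − 0.0445) / (1 − 0.0445) = 0.1085 / 0.9555 ≈ 0.1136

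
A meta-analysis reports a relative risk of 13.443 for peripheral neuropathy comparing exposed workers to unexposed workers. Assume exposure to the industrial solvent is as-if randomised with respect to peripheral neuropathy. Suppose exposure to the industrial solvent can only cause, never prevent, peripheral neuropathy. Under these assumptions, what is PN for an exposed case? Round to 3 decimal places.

PN ≈ 0.926

Under exogeneity and monotonicity, PN = (RR − 1) / RR = 1 − 1/RR.
PN = (13.443 − 1) / 13.443 = 12.44 / 13.443 ≈ 0.9256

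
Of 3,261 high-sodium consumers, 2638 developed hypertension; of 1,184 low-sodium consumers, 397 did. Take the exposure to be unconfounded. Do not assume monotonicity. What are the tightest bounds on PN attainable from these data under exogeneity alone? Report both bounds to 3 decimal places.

p₁ = P(outcome | exposed) = 2638/3261 = 0.80895
p₀ = P(outcome | unexposed) = 397/1184 = 0.3353
Under exogeneity alone the bounds on PN are max{0,(p₁−p₀)/p₁} ≤ PN ≤ min{1,(1−p₀)/p₁}.
  lower = (p₁ − p₀)/p₁ = 0.47365 / 0.80895 ≈ 0.5855
  upper = min{1, (1 − p₀)/p₁} = 0.6647 / 0.80895 ≈ 0.8217

0.586 ≤ PN ≤ 0.822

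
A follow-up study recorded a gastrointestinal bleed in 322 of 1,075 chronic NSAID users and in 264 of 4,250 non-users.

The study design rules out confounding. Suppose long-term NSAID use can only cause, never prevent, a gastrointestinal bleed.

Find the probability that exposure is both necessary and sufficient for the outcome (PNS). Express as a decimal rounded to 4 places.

PNS ≈ 0.2374

p₁ = P(outcome | exposed) = 322/1075 = 0.29953
p₀ = P(outcome | unexposed) = 264/4250 = 0.062118
Under exogeneity and monotonicity, PNS = p₁ − p₀.
PNS = 0.29953 − 0.062118 = 0.23742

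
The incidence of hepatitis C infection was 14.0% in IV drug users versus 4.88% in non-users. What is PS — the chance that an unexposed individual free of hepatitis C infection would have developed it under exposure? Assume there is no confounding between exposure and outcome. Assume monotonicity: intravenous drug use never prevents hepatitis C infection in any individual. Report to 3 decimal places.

PS ≈ 0.096

p₁ = 0.14, p₀ = 0.0488.
Under exogeneity and monotonicity, PS = (p₁ − p₀) / (1 − p₀).
PS = (0.14 − 0.0488) / (1 − 0.0488) = 0.0912 / 0.9512 ≈ 0.0959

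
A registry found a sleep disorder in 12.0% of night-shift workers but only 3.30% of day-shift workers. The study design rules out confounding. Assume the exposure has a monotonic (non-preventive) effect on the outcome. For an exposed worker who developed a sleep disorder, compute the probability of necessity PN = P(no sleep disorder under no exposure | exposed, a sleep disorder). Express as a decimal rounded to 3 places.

PN ≈ 0.725

p₁ = 0.12, p₀ = 0.033.
Under exogeneity and monotonicity, PN = (p₁ − p₀) / p₁.
PN = (0.12 − 0.033) / 0.12 = 0.087 / 0.12 ≈ 0.7250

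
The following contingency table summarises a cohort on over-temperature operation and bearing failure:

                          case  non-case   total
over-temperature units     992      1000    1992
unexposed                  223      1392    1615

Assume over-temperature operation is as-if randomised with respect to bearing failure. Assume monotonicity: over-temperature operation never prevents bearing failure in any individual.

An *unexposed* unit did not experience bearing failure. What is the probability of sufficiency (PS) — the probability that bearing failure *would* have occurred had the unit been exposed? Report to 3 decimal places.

p₁ = P(outcome | exposed) = 992/1992 = 0.49799
p₀ = P(outcome | unexposed) = 223/1615 = 0.13808
Under exogeneity and monotonicity, PS = (p₁ − p₀) / (1 − p₀).
PS = (0.49799 − 0.13808) / (1 − 0.13808) = 0.35991 / 0.86192 ≈ 0.4176

PS ≈ 0.418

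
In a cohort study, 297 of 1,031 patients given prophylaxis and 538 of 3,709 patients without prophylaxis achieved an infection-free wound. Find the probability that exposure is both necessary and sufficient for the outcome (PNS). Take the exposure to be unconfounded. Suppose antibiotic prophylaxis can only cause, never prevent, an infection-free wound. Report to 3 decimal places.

PNS ≈ 0.143

p₁ = P(outcome | exposed) = 297/1031 = 0.28807
p₀ = P(outcome | unexposed) = 538/3709 = 0.14505
Under exogeneity and monotonicity, PNS = p₁ − p₀.
PNS = 0.28807 − 0.14505 = 0.14302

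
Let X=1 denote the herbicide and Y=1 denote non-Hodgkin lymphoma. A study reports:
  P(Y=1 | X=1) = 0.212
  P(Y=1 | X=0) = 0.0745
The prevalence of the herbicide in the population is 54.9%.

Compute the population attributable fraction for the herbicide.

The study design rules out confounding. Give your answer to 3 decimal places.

Let p₁ = 0.212, p₀ = 0.0745.
Overall risk P(Y=1) = π·p₁ + (1−π)·p₀ = 0.549×0.212 + 0.451×0.0745 = 0.14999.
Under exogeneity, PAF = [P(Y=1) − p₀] / P(Y=1).
PAF = (0.14999 − 0.0745) / 0.14999 ≈ 0.5033

PAF ≈ 0.503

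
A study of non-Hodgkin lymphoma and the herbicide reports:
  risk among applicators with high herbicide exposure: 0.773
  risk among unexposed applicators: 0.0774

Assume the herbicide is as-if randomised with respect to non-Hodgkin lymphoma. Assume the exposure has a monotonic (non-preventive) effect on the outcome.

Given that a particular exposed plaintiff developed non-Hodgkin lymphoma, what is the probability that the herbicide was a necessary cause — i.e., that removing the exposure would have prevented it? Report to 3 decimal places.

Let p₁ = 0.773, p₀ = 0.0774.
Under exogeneity and monotonicity, PN = (p₁ − p₀) / p₁.
PN = (0.773 − 0.0774) / 0.773 = 0.6956 / 0.773 ≈ 0.8999

PN ≈ 0.900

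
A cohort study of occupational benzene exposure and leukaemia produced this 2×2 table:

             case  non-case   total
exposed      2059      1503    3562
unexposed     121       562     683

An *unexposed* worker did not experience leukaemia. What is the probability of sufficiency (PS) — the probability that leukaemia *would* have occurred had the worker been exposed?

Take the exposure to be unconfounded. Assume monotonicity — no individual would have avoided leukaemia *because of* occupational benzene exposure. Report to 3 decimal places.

p₁ = P(outcome | exposed) = 2059/3562 = 0.57805
p₀ = P(outcome | unexposed) = 121/683 = 0.17716
Under exogeneity and monotonicity, PS = (p₁ − p₀)/(1 − p₀).
PS = (0.57805 − 0.17716) / 0.82284 ≈ 0.4872

PS ≈ 0.487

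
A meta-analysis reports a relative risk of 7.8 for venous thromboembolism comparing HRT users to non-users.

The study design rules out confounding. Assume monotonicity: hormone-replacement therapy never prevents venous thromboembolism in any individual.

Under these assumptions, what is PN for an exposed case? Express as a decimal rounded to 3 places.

Under exogeneity and monotonicity, PN = (RR − 1) / RR = 1 − 1/RR.
PN = (7.8 − 1) / 7.8 = 6.8 / 7.8 ≈ 0.8718

PN ≈ 0.872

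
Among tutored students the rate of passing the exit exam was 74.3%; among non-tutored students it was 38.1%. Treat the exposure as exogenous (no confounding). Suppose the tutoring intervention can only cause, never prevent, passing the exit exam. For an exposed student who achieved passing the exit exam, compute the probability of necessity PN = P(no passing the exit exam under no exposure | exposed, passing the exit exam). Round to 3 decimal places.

PN ≈ 0.487

p₁ = 0.743, p₀ = 0.381.
Under exogeneity and monotonicity, PN = (p₁ − p₀) / p₁.
PN = (0.743 − 0.381) / 0.743 = 0.362 / 0.743 ≈ 0.4872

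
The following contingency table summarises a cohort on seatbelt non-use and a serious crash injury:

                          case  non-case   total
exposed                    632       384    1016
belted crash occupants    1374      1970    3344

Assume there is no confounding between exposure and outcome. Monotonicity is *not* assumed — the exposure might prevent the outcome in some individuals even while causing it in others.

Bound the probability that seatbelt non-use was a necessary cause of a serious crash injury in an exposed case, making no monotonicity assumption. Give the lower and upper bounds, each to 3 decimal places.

0.339 ≤ PN ≤ 0.947

p₁ = P(outcome | exposed) = 632/1016 = 0.62205
p₀ = P(outcome | unexposed) = 1374/3344 = 0.41089
Under exogeneity alone the bounds on PN are max{0,(p₁−p₀)/p₁} ≤ PN ≤ min{1,(1−p₀)/p₁}.
  lower = (p₁ − p₀)/p₁ = 0.21116 / 0.62205 ≈ 0.3395
  upper = min{1, (1 − p₀)/p₁} = 0.58911 / 0.62205 ≈ 0.9471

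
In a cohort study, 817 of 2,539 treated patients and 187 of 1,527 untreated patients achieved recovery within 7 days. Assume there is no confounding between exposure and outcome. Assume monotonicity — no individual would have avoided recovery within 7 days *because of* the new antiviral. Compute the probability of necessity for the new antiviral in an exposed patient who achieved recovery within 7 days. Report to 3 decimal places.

PN ≈ 0.619

p₁ = P(outcome | exposed) = 817/2539 = 0.32178
p₀ = P(outcome | unexposed) = 187/1527 = 0.12246
Under exogeneity and monotonicity, PN = (p₁ − p₀) / p₁.
PN = (0.32178 − 0.12246) / 0.32178 = 0.19932 / 0.32178 ≈ 0.6194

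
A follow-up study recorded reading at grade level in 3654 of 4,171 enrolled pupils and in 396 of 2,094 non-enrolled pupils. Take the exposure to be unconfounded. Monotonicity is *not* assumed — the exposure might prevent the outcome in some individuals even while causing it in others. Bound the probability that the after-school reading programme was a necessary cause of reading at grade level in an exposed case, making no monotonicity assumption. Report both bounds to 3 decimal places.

0.784 ≤ PN ≤ 0.926

p₁ = P(outcome | exposed) = 3654/4171 = 0.87605
p₀ = P(outcome | unexposed) = 396/2094 = 0.18911
Under exogeneity alone the bounds on PN are max{0,(p₁−p₀)/p₁} ≤ PN ≤ min{1,(1−p₀)/p₁}.
  lower = (p₁ − p₀)/p₁ = 0.68694 / 0.87605 ≈ 0.7841
  upper = min{1, (1 − p₀)/p₁} = 0.81089 / 0.87605 ≈ 0.9256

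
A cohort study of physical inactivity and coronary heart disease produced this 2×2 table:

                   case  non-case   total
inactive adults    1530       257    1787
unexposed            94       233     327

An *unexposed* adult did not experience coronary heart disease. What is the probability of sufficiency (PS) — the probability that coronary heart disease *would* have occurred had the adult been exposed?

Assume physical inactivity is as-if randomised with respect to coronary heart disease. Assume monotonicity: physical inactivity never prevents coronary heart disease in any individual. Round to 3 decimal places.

p₁ = P(outcome | exposed) = 1530/1787 = 0.85618
p₀ = P(outcome | unexposed) = 94/327 = 0.28746
Under exogeneity and monotonicity, PS = (p₁ − p₀) / (1 − p₀).
PS = (0.85618 − 0.28746) / (1 − 0.28746) = 0.56872 / 0.71254 ≈ 0.7982

PS ≈ 0.798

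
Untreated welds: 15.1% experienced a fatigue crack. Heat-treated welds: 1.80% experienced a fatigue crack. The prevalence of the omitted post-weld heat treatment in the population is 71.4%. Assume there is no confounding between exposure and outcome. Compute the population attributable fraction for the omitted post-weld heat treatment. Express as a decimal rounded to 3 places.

PAF ≈ 0.841

p₁ = 0.151, p₀ = 0.018.
Overall risk P(Y=1) = π·p₁ + (1−π)·p₀ = 0.714×0.151 + 0.286×0.018 = 0.11296.
Under exogeneity, PAF = [P(Y=1) − p₀] / P(Y=1).
PAF = (0.11296 − 0.018) / 0.11296 ≈ 0.8407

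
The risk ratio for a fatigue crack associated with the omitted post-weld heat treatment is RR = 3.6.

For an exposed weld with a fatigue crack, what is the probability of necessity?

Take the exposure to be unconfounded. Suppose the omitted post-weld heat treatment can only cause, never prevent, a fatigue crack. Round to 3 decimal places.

Under exogeneity and monotonicity, PN = (RR − 1) / RR = 1 − 1/RR.
PN = (3.6 − 1) / 3.6 = 2.6 / 3.6 ≈ 0.7222

PN ≈ 0.722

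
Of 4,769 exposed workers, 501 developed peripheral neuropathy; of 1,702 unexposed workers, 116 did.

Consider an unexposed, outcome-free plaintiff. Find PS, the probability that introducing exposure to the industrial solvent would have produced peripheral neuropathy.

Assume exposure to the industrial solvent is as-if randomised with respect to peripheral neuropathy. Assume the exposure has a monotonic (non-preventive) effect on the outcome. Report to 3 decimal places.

PS ≈ 0.040

p₁ = P(outcome | exposed) = 501/4769 = 0.10505
p₀ = P(outcome | unexposed) = 116/1702 = 0.068155
Under exogeneity and monotonicity, PS = (p₁ − p₀) / (1 − p₀).
PS = (0.10505 − 0.068155) / (1 − 0.068155) = 0.036898 / 0.93184 ≈ 0.0396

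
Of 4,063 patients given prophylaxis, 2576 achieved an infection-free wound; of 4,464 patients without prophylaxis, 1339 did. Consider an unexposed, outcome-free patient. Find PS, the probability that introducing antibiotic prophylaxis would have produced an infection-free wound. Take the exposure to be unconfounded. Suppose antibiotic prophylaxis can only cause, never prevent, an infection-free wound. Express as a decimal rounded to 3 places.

p₁ = P(outcome | exposed) = 2576/4063 = 0.63401
p₀ = P(outcome | unexposed) = 1339/4464 = 0.29996
Under exogeneity and monotonicity, PS = (p₁ − p₀) / (1 − p₀).
PS = (0.63401 − 0.29996) / (1 − 0.29996) = 0.33406 / 0.70004 ≈ 0.4772

PS ≈ 0.477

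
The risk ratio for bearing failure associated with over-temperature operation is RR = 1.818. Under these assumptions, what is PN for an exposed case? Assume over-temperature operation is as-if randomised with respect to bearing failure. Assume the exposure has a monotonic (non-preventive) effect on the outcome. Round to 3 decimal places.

Under exogeneity and monotonicity, PN = (RR − 1) / RR = 1 − 1/RR.
PN = (1.818 − 1) / 1.818 = 0.818 / 1.818 ≈ 0.4499

PN ≈ 0.450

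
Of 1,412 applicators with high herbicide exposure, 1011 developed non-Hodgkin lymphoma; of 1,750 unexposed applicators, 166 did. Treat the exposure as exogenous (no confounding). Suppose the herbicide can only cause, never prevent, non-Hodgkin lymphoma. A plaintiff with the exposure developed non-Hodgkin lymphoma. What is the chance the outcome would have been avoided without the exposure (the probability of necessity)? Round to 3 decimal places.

PN ≈ 0.868

p₁ = P(outcome | exposed) = 1011/1412 = 0.71601
p₀ = P(outcome | unexposed) = 166/1750 = 0.094857
Under exogeneity and monotonicity, PN = (p₁ − p₀) / p₁.
PN = (0.71601 − 0.094857) / 0.71601 = 0.62115 / 0.71601 ≈ 0.8675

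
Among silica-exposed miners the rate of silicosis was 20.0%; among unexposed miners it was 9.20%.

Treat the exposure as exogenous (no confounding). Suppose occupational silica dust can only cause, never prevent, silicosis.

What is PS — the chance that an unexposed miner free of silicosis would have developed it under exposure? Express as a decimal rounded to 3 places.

p₁ = 0.2, p₀ = 0.092.
Under exogeneity and monotonicity, PS = (p₁ − p₀) / (1 − p₀).
PS = (0.2 − 0.092) / (1 − 0.092) = 0.108 / 0.908 ≈ 0.1189

PS ≈ 0.119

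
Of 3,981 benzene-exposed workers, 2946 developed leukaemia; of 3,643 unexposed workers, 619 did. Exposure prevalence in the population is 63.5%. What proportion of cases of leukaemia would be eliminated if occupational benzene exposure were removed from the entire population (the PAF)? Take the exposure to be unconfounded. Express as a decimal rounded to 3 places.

PAF ≈ 0.681

p₁ = P(outcome | exposed) = 2946/3981 = 0.74002
p₀ = P(outcome | unexposed) = 619/3643 = 0.16991
Overall risk P(Y=1) = π·p₁ + (1−π)·p₀ = 0.635×0.74002 + 0.365×0.16991 = 0.53193.
Under exogeneity, PAF = [P(Y=1) − p₀] / P(Y=1).
PAF = (0.53193 − 0.16991) / 0.53193 ≈ 0.6806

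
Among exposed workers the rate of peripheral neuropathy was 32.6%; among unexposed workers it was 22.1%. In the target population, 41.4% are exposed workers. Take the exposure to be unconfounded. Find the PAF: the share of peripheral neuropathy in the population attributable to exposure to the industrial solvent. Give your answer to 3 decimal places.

p₁ = 0.326, p₀ = 0.221.
Overall risk P(Y=1) = π·p₁ + (1−π)·p₀ = 0.414×0.326 + 0.586×0.221 = 0.26447.
Under exogeneity, PAF = [P(Y=1) − p₀] / P(Y=1).
PAF = (0.26447 − 0.221) / 0.26447 ≈ 0.1644

PAF ≈ 0.164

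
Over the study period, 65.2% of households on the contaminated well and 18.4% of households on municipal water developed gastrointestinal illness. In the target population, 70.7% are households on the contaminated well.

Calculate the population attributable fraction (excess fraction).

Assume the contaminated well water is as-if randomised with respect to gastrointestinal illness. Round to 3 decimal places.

PAF ≈ 0.643

p₁ = 0.652, p₀ = 0.184.
Overall risk P(Y=1) = π·p₁ + (1−π)·p₀ = 0.707×0.652 + 0.293×0.184 = 0.51488.
Under exogeneity, PAF = [P(Y=1) − p₀] / P(Y=1).
PAF = (0.51488 − 0.184) / 0.51488 ≈ 0.6426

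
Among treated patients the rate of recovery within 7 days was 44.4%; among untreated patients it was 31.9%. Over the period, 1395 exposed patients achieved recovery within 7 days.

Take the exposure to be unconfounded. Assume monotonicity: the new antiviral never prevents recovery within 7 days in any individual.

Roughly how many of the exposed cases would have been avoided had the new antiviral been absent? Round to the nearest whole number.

p₁ = 0.444, p₀ = 0.319.
PN = (p₁ − p₀)/p₁ = (0.444 − 0.319) / 0.444 ≈ 0.28153.
Attributable cases ≈ PN × (exposed cases) = 0.28153 × 1395 ≈ 392.74.

about 393 cases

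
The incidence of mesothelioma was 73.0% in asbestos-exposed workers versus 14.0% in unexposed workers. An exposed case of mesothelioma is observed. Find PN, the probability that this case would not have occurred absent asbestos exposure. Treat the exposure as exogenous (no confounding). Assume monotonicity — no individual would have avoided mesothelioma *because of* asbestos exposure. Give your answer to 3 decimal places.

p₁ = 0.73, p₀ = 0.14.
Under exogeneity and monotonicity, PN = (p₁ − p₀) / p₁.
PN = (0.73 − 0.14) / 0.73 = 0.59 / 0.73 ≈ 0.8082

PN ≈ 0.808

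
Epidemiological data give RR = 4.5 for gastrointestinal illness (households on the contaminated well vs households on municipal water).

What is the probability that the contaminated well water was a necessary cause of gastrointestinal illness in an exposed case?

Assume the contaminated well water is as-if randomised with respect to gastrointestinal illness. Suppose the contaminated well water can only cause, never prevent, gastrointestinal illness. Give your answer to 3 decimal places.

Under exogeneity and monotonicity, PN = (RR − 1) / RR = 1 − 1/RR.
PN = (4.5 − 1) / 4.5 = 3.5 / 4.5 ≈ 0.7778

PN ≈ 0.778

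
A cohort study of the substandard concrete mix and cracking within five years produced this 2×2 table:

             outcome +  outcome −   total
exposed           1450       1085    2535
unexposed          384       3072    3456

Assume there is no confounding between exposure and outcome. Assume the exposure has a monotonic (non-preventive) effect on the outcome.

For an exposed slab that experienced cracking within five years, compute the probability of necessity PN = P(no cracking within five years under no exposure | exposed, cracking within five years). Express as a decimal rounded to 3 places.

p₁ = P(outcome | exposed) = 1450/2535 = 0.57199
p₀ = P(outcome | unexposed) = 384/3456 = 0.11111
Under exogeneity and monotonicity, PN = (p₁ − p₀) / p₁.
PN = (0.57199 − 0.11111) / 0.57199 = 0.46088 / 0.57199 ≈ 0.8057

PN ≈ 0.806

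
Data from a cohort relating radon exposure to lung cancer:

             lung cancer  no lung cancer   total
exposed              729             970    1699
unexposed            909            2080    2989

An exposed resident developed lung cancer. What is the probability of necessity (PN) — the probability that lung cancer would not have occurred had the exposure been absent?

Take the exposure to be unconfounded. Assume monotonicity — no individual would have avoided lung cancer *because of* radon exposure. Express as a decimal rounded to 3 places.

PN ≈ 0.291

p₁ = P(outcome | exposed) = 729/1699 = 0.42908
p₀ = P(outcome | unexposed) = 909/2989 = 0.30412
Under exogeneity and monotonicity, PN = (p₁ − p₀) / p₁.
PN = (0.42908 − 0.30412) / 0.42908 = 0.12496 / 0.42908 ≈ 0.2912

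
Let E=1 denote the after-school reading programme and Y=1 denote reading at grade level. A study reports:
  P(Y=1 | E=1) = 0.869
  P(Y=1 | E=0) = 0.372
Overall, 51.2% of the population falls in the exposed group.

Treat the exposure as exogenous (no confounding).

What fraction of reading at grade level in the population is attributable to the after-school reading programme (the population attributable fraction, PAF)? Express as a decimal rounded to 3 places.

PAF ≈ 0.406

Let p₁ = 0.869, p₀ = 0.372.
Overall risk P(Y=1) = π·p₁ + (1−π)·p₀ = 0.512×0.869 + 0.488×0.372 = 0.62646.
Under exogeneity, PAF = [P(Y=1) − p₀] / P(Y=1).
PAF = (0.62646 − 0.372) / 0.62646 ≈ 0.4062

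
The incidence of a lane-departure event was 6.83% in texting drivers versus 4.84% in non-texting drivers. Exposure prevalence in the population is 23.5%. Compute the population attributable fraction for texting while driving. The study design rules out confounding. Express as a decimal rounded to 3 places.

PAF ≈ 0.088

p₁ = 0.0683, p₀ = 0.0484.
Overall risk P(Y=1) = π·p₁ + (1−π)·p₀ = 0.235×0.0683 + 0.765×0.0484 = 0.053076.
Under exogeneity, PAF = [P(Y=1) − p₀] / P(Y=1).
PAF = (0.053076 − 0.0484) / 0.053076 ≈ 0.0881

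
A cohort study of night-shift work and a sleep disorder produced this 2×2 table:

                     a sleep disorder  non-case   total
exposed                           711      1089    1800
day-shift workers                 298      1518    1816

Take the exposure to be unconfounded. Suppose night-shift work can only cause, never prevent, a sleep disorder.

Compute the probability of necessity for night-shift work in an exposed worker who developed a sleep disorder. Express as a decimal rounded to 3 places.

p₁ = P(outcome | exposed) = 711/1800 = 0.395
p₀ = P(outcome | unexposed) = 298/1816 = 0.1641
Under exogeneity and monotonicity, PN = (p₁ − p₀) / p₁.
PN = (0.395 − 0.1641) / 0.395 = 0.2309 / 0.395 ≈ 0.5846

PN ≈ 0.585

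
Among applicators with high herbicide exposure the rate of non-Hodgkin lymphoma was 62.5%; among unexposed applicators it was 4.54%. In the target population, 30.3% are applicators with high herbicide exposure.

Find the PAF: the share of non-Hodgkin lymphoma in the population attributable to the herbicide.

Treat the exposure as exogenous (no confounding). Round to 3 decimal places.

PAF ≈ 0.795

p₁ = 0.625, p₀ = 0.0454.
Overall risk P(Y=1) = π·p₁ + (1−π)·p₀ = 0.303×0.625 + 0.697×0.0454 = 0.22102.
Under exogeneity, PAF = [P(Y=1) − p₀] / P(Y=1).
PAF = (0.22102 − 0.0454) / 0.22102 ≈ 0.7946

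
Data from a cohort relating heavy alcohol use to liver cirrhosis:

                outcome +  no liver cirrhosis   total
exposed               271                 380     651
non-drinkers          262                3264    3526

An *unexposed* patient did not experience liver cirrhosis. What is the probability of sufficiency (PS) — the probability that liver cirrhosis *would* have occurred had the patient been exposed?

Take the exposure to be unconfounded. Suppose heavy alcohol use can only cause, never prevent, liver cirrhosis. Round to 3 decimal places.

PS ≈ 0.369

p₁ = P(outcome | exposed) = 271/651 = 0.41628
p₀ = P(outcome | unexposed) = 262/3526 = 0.074305
Under exogeneity and monotonicity, PS = (p₁ − p₀) / (1 − p₀).
PS = (0.41628 − 0.074305) / (1 − 0.074305) = 0.34198 / 0.92569 ≈ 0.3694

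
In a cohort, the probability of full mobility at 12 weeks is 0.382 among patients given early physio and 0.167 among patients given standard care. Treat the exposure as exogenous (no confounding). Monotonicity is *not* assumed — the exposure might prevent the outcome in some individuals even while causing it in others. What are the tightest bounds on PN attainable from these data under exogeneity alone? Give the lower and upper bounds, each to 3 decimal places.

Let p₁ = 0.382, p₀ = 0.167.
Under exogeneity alone the bounds on PN are max{0,(p₁−p₀)/p₁} ≤ PN ≤ min{1,(1−p₀)/p₁}.
  lower = (p₁ − p₀)/p₁ = 0.215 / 0.382 ≈ 0.5628
  upper = min{1, (1 − p₀)/p₁} = 0.833 / 0.382 ≈ 2.1806 → capped at 1

0.563 ≤ PN ≤ 1.000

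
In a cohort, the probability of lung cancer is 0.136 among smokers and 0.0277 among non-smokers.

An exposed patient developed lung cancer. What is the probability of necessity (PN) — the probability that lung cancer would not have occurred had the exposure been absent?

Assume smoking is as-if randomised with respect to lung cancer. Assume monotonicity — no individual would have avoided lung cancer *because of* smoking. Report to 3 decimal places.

Let p₁ = 0.136, p₀ = 0.0277.
Under exogeneity and monotonicity, PN = (p₁ − p₀) / p₁.
PN = (0.136 − 0.0277) / 0.136 = 0.1083 / 0.136 ≈ 0.7963

PN ≈ 0.796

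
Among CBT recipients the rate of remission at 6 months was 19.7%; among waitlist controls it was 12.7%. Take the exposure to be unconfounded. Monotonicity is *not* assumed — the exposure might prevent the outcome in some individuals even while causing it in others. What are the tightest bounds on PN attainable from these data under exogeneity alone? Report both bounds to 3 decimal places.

p₁ = 0.197, p₀ = 0.127.
Under exogeneity alone the bounds on PN are max{0,(p₁−p₀)/p₁} ≤ PN ≤ min{1,(1−p₀)/p₁}.
  lower = (p₁ − p₀)/p₁ = 0.07 / 0.197 ≈ 0.3553
  upper = min{1, (1 − p₀)/p₁} = 0.873 / 0.197 ≈ 4.4315 → capped at 1

0.355 ≤ PN ≤ 1.000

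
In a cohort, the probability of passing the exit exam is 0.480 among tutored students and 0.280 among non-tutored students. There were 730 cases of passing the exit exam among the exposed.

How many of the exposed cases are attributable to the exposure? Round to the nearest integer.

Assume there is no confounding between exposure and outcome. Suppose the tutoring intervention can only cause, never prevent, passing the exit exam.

about 304 cases

Let p₁ = 0.48, p₀ = 0.28.
PN = (p₁ − p₀)/p₁ = (0.48 − 0.28) / 0.48 ≈ 0.41667.
Attributable cases ≈ PN × (exposed cases) = 0.41667 × 730 ≈ 304.17.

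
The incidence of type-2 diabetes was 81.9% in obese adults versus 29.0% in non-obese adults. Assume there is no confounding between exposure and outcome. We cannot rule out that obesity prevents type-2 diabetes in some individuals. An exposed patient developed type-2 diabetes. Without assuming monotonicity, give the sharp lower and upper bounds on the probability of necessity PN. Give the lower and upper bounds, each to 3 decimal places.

0.646 ≤ PN ≤ 0.867

p₁ = 0.819, p₀ = 0.29.
Under exogeneity alone the bounds on PN are max{0,(p₁−p₀)/p₁} ≤ PN ≤ min{1,(1−p₀)/p₁}.
  lower = (p₁ − p₀)/p₁ = 0.529 / 0.819 ≈ 0.6459
  upper = min{1, (1 − p₀)/p₁} = 0.71 / 0.819 ≈ 0.8669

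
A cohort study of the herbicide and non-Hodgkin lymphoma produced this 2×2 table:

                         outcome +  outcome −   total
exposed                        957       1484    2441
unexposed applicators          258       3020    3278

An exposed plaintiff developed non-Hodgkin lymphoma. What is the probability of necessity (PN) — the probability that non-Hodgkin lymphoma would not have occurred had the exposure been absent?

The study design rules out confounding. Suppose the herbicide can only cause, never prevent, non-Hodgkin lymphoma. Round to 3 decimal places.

PN ≈ 0.799

p₁ = P(outcome | exposed) = 957/2441 = 0.39205
p₀ = P(outcome | unexposed) = 258/3278 = 0.078707
Under exogeneity and monotonicity, PN = (p₁ − p₀)/p₁.
PN = (0.39205 − 0.078707) / 0.39205 ≈ 0.7992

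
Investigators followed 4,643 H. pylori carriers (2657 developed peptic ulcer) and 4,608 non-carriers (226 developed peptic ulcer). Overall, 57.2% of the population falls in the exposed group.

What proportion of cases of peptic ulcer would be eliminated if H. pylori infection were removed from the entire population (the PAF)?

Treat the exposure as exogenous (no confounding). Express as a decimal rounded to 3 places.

p₁ = P(outcome | exposed) = 2657/4643 = 0.57226
p₀ = P(outcome | unexposed) = 226/4608 = 0.049045
Overall risk P(Y=1) = π·p₁ + (1−π)·p₀ = 0.572×0.57226 + 0.428×0.049045 = 0.34832.
Under exogeneity, PAF = [P(Y=1) − p₀] / P(Y=1).
PAF = (0.34832 − 0.049045) / 0.34832 ≈ 0.8592

PAF ≈ 0.859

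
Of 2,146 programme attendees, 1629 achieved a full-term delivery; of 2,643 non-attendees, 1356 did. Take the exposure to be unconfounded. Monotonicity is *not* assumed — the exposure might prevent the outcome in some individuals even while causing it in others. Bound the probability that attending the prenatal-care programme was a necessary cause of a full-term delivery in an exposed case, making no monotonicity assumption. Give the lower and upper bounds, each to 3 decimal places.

0.324 ≤ PN ≤ 0.641

p₁ = P(outcome | exposed) = 1629/2146 = 0.75909
p₀ = P(outcome | unexposed) = 1356/2643 = 0.51305
Under exogeneity alone the bounds on PN are max{0,(p₁−p₀)/p₁} ≤ PN ≤ min{1,(1−p₀)/p₁}.
  lower = (p₁ − p₀)/p₁ = 0.24603 / 0.75909 ≈ 0.3241
  upper = min{1, (1 − p₀)/p₁} = 0.48695 / 0.75909 ≈ 0.6415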